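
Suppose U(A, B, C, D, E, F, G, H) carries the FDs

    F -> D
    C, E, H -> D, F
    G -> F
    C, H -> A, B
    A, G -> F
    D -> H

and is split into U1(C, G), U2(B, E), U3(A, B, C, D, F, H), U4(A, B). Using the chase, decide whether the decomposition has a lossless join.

Chase test. Columns are A, B, C, D, E, F, G, H; row i has aⱼ where attribute j ∈ Ui, else bᵢⱼ.
Initial tableau (one row per fragment):
  row 1: b11 b12 a3 b14 b15 b16 a7 b18
  row 2: b21 a2 b23 b24 a5 b26 b27 b28
  row 3: a1 a2 a3 a4 b35 a6 b37 a8
  row 4: a1 a2 b43 b44 b45 b46 b47 b48
No row becomes fully distinguished — the join is lossy.

No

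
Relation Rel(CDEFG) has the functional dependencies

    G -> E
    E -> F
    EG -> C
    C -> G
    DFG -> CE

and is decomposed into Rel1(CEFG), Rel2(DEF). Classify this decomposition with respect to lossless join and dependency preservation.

lossy but dependency-preserving

Lossless test: (EF)⁺ = {EF}, which is a superkey of neither fragment — lossy.
Dependency preservation: DFG → CE is not contained in any single fragment, but the restricted closure of its left-hand side across the fragments still reaches the right-hand side; the remaining FDs each lie inside some fragment. All dependencies are preserved.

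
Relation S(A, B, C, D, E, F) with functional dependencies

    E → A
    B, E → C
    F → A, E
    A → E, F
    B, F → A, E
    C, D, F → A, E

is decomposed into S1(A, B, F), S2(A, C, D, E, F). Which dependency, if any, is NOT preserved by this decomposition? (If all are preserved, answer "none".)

B, E → C

Check B, E → C: no single fragment contains all of {B, C, E}, and the restricted closure of {B, E} across the fragments never reaches {C}.
E → A is preserved.
F → A, E is preserved.
A → E, F is preserved.
B, F → A, E is preserved.
C, D, F → A, E is preserved.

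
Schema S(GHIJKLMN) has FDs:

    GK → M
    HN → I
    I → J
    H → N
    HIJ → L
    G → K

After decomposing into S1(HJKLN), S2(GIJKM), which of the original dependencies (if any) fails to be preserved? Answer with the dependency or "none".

Check HN → I: no single fragment contains all of {HIN}, and the restricted closure of {HN} across the fragments never reaches {I}.
GK → M is preserved.
I → J is preserved.
H → N is preserved.
HIJ → L is preserved.
G → K is preserved.

HN → I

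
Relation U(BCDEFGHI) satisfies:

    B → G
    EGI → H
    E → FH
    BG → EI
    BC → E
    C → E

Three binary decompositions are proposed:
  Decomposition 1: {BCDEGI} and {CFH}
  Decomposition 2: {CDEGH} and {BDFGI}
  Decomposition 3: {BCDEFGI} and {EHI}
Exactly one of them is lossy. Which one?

Decomposition 2

Decomposition 1: common = {C}, closure = {CEFH} → lossless.
Decomposition 2: common = {DG}, closure = {DG} → lossy.
Decomposition 3: common = {EI}, closure = {EFHI} → lossless.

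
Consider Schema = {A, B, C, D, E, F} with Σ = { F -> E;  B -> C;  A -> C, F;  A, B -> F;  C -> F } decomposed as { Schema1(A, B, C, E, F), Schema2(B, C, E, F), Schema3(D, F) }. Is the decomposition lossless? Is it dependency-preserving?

Lossless test (chase): Rows 1 and 3 agree on F; apply F→E and equate their E entries. No row becomes fully distinguished — the join is lossy.
Dependency preservation: every FD's attributes lie within a single fragment, so each can be enforced locally — preserved.

lossy but dependency-preserving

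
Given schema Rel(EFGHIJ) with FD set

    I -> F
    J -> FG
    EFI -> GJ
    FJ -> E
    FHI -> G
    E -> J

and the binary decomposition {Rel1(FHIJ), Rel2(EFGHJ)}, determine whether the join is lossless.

Common attributes: Rel1 ∩ Rel2 = {FHJ}.
Closure of {FHJ}: J → FG applies, adding G; FJ → E applies, adding E. So (FHJ)⁺ = {EFGHJ}.
This closure contains every attribute of Rel2, so Rel1 ∩ Rel2 → Rel2. The join is lossless.

Yes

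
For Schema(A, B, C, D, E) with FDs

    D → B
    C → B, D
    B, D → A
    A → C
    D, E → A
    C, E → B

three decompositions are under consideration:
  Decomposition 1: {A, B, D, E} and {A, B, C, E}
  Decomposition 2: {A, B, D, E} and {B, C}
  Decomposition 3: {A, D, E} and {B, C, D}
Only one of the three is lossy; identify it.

Decomposition 2

Decomposition 1: common = {A, B, E}, closure = {A, B, C, D, E} → lossless.
Decomposition 2: common = {B}, closure = {B} → lossy.
Decomposition 3: common = {D}, closure = {A, B, C, D} → lossless.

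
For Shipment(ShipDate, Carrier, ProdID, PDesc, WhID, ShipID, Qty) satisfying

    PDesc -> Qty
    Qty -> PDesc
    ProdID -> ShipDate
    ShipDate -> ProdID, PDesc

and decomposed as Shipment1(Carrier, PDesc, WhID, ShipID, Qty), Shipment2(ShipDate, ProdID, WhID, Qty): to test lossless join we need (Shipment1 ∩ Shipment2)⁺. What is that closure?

Shipment1 ∩ Shipment2 = {WhID, Qty}.
Qty → PDesc applies, adding PDesc
Closure: {PDesc, WhID, Qty}.

PDesc, WhID, Qty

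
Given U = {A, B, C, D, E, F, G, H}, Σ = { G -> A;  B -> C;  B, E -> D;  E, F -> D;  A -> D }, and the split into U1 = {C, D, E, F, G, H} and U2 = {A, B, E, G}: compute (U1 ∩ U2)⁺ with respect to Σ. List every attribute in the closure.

A, D, E, G

U1 ∩ U2 = {E, G}.
G → A applies, adding A
A → D applies, adding D
Closure: {A, D, E, G}.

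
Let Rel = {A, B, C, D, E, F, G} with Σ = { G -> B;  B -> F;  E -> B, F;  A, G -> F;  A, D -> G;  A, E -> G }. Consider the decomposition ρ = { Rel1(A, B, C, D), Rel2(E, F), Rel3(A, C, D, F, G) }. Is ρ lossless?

Chase test. Columns are A, B, C, D, E, F, G; row i has aⱼ where attribute j ∈ Reli, else bᵢⱼ.
Initial tableau (one row per fragment):
  row 1: a1 a2 a3 a4 b15 b16 b17
  row 2: b21 b22 b23 b24 a5 a6 b27
  row 3: a1 b32 a3 a4 b35 a6 a7
Rows 1 and 3 agree on A, D; apply A, D→G and equate their G entries.
Rows 1 and 3 agree on G; apply G→B and equate their B entries.
Rows 1 and 3 agree on B; apply B→F and equate their F entries.
No row becomes fully distinguished — the join is lossy.

No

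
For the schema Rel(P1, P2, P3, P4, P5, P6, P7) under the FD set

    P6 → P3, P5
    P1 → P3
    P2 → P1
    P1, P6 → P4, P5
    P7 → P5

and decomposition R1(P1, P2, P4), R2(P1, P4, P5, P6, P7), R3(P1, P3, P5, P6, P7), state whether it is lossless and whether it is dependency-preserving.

Lossless test (chase): Rows 2 and 3 agree on P6; apply P6→P3, P5 and equate their P3, P5 entries. Rows 1 and 2 agree on P1; apply P1→P3 and equate their P3 entries. Rows 2 and 3 agree on P1, P6; apply P1, P6→P4, P5 and equate their P4, P5 entries. No row becomes fully distinguished — the join is lossy.
Dependency preservation: every FD's attributes lie within a single fragment, so each can be enforced locally — preserved.

lossy but dependency-preserving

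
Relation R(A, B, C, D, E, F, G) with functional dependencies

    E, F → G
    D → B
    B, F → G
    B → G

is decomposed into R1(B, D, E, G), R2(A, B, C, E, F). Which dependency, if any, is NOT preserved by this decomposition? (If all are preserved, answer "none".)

Check E, F → G: no single fragment contains all of {E, F, G}, and the restricted closure of {E, F} across the fragments never reaches {G}.
D → B is preserved.
B, F → G is preserved.
B → G is preserved.

E, F → G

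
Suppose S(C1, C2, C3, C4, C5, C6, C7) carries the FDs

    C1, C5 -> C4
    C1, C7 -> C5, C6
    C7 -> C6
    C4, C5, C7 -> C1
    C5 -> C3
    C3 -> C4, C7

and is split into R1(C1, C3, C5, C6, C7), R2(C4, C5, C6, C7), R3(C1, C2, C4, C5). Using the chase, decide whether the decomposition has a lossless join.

Chase test. Columns are C1, C2, C3, C4, C5, C6, C7; row i has aⱼ where attribute j ∈ Ri, else bᵢⱼ.
Initial tableau (one row per fragment):
  row 1: a1 b12 a3 b14 a5 a6 a7
  row 2: b21 b22 b23 a4 a5 a6 a7
  row 3: a1 a2 b33 a4 a5 b36 b37
Rows 1 and 3 agree on C1, C5; apply C1, C5→C4 and equate their C4 entries.
Rows 1 and 2 agree on C4, C5, C7; apply C4, C5, C7→C1 and equate their C1 entries.
Rows 1 and 2 agree on C5; apply C5→C3 and equate their C3 entries.
Rows 1 and 3 agree on C5; apply C5→C3 and equate their C3 entries.
Rows 1 and 3 agree on C3; apply C3→C4, C7 and equate their C4, C7 entries.
Rows 1 and 3 agree on C1, C7; apply C1, C7→C5, C6 and equate their C5, C6 entries.
Row 3 is now all distinguished symbols — the join is lossless.

Yes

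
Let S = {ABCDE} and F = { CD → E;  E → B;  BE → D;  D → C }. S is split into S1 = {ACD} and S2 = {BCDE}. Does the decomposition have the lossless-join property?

Yes

Common attributes: S1 ∩ S2 = {CD}.
Closure of {CD}: CD → E applies, adding E; E → B applies, adding B. So (CD)⁺ = {BCDE}.
This closure contains every attribute of S2, so S1 ∩ S2 → S2. The join is lossless.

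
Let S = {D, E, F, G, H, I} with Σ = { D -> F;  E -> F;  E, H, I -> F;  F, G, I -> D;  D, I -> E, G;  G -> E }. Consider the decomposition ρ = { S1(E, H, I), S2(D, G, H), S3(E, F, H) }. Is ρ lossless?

Chase test. Columns are D, E, F, G, H, I; row i has aⱼ where attribute j ∈ Si, else bᵢⱼ.
Initial tableau (one row per fragment):
  row 1: b11 a2 b13 b14 a5 a6
  row 2: a1 b22 b23 a4 a5 b26
  row 3: b31 a2 a3 b34 a5 b36
Rows 1 and 3 agree on E; apply E→F and equate their F entries.
No row becomes fully distinguished — the join is lossy.

No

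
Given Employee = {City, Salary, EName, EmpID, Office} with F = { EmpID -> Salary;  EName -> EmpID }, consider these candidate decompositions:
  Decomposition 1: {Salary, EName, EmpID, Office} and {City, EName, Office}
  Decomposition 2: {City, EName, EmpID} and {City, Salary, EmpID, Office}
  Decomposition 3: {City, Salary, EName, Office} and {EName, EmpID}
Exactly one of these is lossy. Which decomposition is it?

Decomposition 2

Decomposition 1: common = {EName, Office}, closure = {Salary, EName, EmpID, Office} → lossless.
Decomposition 2: common = {City, EmpID}, closure = {City, Salary, EmpID} → lossy.
Decomposition 3: common = {EName}, closure = {Salary, EName, EmpID} → lossless.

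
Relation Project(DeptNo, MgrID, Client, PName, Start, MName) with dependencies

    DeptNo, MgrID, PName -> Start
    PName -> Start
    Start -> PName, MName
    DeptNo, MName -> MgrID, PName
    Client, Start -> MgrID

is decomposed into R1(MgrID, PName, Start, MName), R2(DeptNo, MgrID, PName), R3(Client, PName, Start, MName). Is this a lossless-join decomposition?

No

Chase test. Columns are DeptNo, MgrID, Client, PName, Start, MName; row i has aⱼ where attribute j ∈ Ri, else bᵢⱼ.
Initial tableau (one row per fragment):
  row 1: b11 a2 b13 a4 a5 a6
  row 2: a1 a2 b23 a4 b25 b26
  row 3: b31 b32 a3 a4 a5 a6
Rows 1 and 2 agree on PName; apply PName→Start and equate their Start entries.
Rows 1 and 2 agree on Start; apply Start→PName, MName and equate their PName, MName entries.
No row becomes fully distinguished — the join is lossy.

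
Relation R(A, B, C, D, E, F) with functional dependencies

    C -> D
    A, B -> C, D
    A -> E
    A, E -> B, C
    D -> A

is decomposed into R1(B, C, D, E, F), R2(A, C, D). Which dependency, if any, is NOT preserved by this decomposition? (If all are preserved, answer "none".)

none

C → D lies within R1.
A, B → C, D: restricted closure across fragments reaches C, D.
A → E: restricted closure across fragments reaches E.
A, E → B, C: restricted closure across fragments reaches B, C.
D → A lies within R2.
Every dependency is enforceable on the fragments, so the decomposition is dependency-preserving.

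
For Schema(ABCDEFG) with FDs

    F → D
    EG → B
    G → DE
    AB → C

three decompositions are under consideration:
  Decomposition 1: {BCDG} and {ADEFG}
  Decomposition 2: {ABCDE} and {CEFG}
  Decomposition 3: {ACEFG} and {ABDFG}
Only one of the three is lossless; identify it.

Decomposition 1: common = {DG}, closure = {BDEG} → lossy.
Decomposition 2: common = {CE}, closure = {CE} → lossy.
Decomposition 3: common = {AFG}, closure = {ABCDEFG} → lossless.

Decomposition 3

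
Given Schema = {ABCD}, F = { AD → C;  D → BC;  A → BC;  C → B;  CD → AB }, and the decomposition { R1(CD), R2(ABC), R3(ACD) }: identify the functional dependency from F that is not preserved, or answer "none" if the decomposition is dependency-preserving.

AD → C lies within R3.
D → BC: restricted closure across fragments reaches BC.
A → BC lies within R2.
C → B lies within R2.
CD → AB: restricted closure across fragments reaches AB.
Every dependency is enforceable on the fragments, so the decomposition is dependency-preserving.

none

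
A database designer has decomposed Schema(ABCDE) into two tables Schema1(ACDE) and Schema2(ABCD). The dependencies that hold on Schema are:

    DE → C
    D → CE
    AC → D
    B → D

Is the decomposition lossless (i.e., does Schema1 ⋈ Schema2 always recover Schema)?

Common attributes: Schema1 ∩ Schema2 = {ACD}.
Closure of {ACD}: D → CE applies, adding E. So (ACD)⁺ = {ACDE}.
This closure contains every attribute of Schema1, so Schema1 ∩ Schema2 → Schema1. The join is lossless.

Yes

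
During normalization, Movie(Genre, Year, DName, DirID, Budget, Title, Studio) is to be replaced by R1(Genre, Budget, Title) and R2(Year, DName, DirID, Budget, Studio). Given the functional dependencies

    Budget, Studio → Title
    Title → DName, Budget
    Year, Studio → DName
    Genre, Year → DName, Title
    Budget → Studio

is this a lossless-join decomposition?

Common attributes: R1 ∩ R2 = {Budget}.
Closure of {Budget}: Budget → Studio applies, adding Studio; Budget, Studio → Title applies, adding Title; Title → DName, Budget applies, adding DName. So (Budget)⁺ = {DName, Budget, Title, Studio}.
The closure contains neither all of R1 = {Genre, Budget, Title} nor all of R2 = {Year, DName, DirID, Budget, Studio}, so the common attributes are not a superkey of either fragment. The join is lossy.

No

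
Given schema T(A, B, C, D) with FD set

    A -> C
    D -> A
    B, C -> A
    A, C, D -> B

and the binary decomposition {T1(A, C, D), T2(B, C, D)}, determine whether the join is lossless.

Common attributes: T1 ∩ T2 = {C, D}.
Closure of {C, D}: D → A applies, adding A; A, C, D → B applies, adding B. So (C, D)⁺ = {A, B, C, D}.
This closure contains every attribute of T1, so T1 ∩ T2 → T1. The join is lossless.

Yes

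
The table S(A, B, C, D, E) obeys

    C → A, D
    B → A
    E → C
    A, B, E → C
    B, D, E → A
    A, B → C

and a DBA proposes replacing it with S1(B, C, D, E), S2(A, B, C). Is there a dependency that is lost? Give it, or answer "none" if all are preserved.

C → A, D: restricted closure across fragments reaches A, D.
B → A lies within S2.
E → C lies within S1.
A, B, E → C: restricted closure across fragments reaches C.
B, D, E → A: restricted closure across fragments reaches A.
A, B → C lies within S2.
Every dependency is enforceable on the fragments, so the decomposition is dependency-preserving.

none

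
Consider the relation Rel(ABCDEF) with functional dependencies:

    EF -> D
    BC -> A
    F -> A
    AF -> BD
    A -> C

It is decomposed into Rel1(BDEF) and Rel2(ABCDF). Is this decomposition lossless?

Yes

Common attributes: Rel1 ∩ Rel2 = {BDF}.
Closure of {BDF}: F → A applies, adding A; A → C applies, adding C. So (BDF)⁺ = {ABCDF}.
This closure contains every attribute of Rel2, so Rel1 ∩ Rel2 → Rel2. The join is lossless.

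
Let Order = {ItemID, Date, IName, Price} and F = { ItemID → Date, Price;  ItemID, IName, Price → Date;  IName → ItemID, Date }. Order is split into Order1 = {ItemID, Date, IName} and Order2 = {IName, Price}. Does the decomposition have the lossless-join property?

Yes

Common attributes: Order1 ∩ Order2 = {IName}.
Closure of {IName}: IName → ItemID, Date applies, adding ItemID, Date; ItemID → Date, Price applies, adding Price. So (IName)⁺ = {ItemID, Date, IName, Price}.
This closure contains every attribute of Order1, so Order1 ∩ Order2 → Order1. The join is lossless.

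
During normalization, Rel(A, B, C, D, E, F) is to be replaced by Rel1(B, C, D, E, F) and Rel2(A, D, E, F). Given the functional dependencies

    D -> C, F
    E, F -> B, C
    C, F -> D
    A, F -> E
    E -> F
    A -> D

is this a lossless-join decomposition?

Yes

Common attributes: Rel1 ∩ Rel2 = {D, E, F}.
Closure of {D, E, F}: D → C, F applies, adding C; E, F → B, C applies, adding B. So (D, E, F)⁺ = {B, C, D, E, F}.
This closure contains every attribute of Rel1, so Rel1 ∩ Rel2 → Rel1. The join is lossless.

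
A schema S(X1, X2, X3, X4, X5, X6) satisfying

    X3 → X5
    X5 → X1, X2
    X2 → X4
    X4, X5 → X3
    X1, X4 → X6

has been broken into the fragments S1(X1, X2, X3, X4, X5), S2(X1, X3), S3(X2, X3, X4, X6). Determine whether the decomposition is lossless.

Yes

Chase test. Columns are X1, X2, X3, X4, X5, X6; row i has aⱼ where attribute j ∈ Si, else bᵢⱼ.
Initial tableau (one row per fragment):
  row 1: a1 a2 a3 a4 a5 b16
  row 2: a1 b22 a3 b24 b25 b26
  row 3: b31 a2 a3 a4 b35 a6
Rows 1 and 2 agree on X3; apply X3→X5 and equate their X5 entries.
Rows 1 and 3 agree on X3; apply X3→X5 and equate their X5 entries.
Rows 1 and 2 agree on X5; apply X5→X1, X2 and equate their X1, X2 entries.
Rows 1 and 3 agree on X5; apply X5→X1, X2 and equate their X1, X2 entries.
Rows 1 and 2 agree on X2; apply X2→X4 and equate their X4 entries.
Rows 1 and 2 agree on X1, X4; apply X1, X4→X6 and equate their X6 entries.
Rows 1 and 3 agree on X1, X4; apply X1, X4→X6 and equate their X6 entries.
Row 1 is now all distinguished symbols — the join is lossless.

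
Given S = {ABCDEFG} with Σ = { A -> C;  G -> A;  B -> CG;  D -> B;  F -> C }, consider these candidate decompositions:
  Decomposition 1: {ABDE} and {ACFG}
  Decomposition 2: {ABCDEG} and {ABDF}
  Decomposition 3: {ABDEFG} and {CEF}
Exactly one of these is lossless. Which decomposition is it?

Decomposition 1: common = {A}, closure = {AC} → lossy.
Decomposition 2: common = {ABD}, closure = {ABCDG} → lossy.
Decomposition 3: common = {EF}, closure = {CEF} → lossless.

Decomposition 3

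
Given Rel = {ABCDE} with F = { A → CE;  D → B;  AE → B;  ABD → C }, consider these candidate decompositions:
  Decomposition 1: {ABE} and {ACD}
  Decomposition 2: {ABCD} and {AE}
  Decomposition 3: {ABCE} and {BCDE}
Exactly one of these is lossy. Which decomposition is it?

Decomposition 1: common = {A}, closure = {ABCE} → lossless.
Decomposition 2: common = {A}, closure = {ABCE} → lossless.
Decomposition 3: common = {BCE}, closure = {BCE} → lossy.

Decomposition 3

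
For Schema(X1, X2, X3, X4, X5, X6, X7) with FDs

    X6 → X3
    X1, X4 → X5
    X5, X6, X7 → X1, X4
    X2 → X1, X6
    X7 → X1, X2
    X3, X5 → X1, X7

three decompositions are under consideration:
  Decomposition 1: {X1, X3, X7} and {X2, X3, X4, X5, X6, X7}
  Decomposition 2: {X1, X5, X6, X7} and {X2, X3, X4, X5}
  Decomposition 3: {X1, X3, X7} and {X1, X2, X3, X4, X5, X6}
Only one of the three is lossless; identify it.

Decomposition 1

Decomposition 1: common = {X3, X7}, closure = {X1, X2, X3, X6, X7} → lossless.
Decomposition 2: common = {X5}, closure = {X5} → lossy.
Decomposition 3: common = {X1, X3}, closure = {X1, X3} → lossy.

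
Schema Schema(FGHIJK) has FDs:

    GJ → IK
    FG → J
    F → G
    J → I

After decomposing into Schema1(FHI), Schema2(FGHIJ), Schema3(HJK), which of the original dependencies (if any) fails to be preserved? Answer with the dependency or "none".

Check GJ → IK: no single fragment contains all of {GIJK}, and the restricted closure of {GJ} across the fragments never reaches {IK}.
FG → J is preserved.
F → G is preserved.
J → I is preserved.

GJ → IK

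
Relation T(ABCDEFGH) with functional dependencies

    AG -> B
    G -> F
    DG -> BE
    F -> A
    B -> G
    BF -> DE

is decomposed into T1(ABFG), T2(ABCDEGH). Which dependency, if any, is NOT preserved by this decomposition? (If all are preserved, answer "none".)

AG → B lies within T1.
G → F lies within T1.
DG → BE lies within T2.
F → A lies within T1.
B → G lies within T1.
BF → DE: restricted closure across fragments reaches DE.
Every dependency is enforceable on the fragments, so the decomposition is dependency-preserving.

none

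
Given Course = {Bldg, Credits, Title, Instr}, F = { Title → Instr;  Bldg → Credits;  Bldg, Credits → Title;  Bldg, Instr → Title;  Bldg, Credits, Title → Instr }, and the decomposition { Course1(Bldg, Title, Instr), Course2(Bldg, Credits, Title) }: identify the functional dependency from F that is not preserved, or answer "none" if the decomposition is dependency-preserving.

Title → Instr lies within Course1.
Bldg → Credits lies within Course2.
Bldg, Credits → Title lies within Course2.
Bldg, Instr → Title lies within Course1.
Bldg, Credits, Title → Instr: restricted closure across fragments reaches Instr.
Every dependency is enforceable on the fragments, so the decomposition is dependency-preserving.

none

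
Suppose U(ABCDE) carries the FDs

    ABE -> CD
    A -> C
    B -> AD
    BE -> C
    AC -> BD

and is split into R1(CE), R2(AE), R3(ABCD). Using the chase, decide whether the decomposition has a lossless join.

Chase test. Columns are ABCDE; row i has aⱼ where attribute j ∈ Ri, else bᵢⱼ.
Initial tableau (one row per fragment):
  row 1: b11 b12 a3 b14 a5
  row 2: a1 b22 b23 b24 a5
  row 3: a1 a2 a3 a4 b35
Rows 2 and 3 agree on A; apply A→C and equate their C entries.
Rows 2 and 3 agree on AC; apply AC→BD and equate their BD entries.
Row 2 is now all distinguished symbols — the join is lossless.

Yes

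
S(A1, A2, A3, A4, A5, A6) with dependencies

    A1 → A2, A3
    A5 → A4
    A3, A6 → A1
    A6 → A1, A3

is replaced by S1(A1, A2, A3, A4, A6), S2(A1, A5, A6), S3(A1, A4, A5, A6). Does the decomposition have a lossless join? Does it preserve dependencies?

Lossless test (chase): Rows 1 and 2 agree on A1; apply A1→A2, A3 and equate their A2, A3 entries. Rows 1 and 3 agree on A1; apply A1→A2, A3 and equate their A2, A3 entries. Rows 2 and 3 agree on A5; apply A5→A4 and equate their A4 entries. Row 2 is now all distinguished symbols — the join is lossless.
Dependency preservation: every FD's attributes lie within a single fragment, so each can be enforced locally — preserved.

lossless and dependency-preserving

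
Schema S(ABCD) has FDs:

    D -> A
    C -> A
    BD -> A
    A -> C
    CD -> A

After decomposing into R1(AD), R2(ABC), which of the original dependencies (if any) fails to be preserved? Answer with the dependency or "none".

D → A lies within R1.
C → A lies within R2.
BD → A: restricted closure across fragments reaches A.
A → C lies within R2.
CD → A: restricted closure across fragments reaches A.
Every dependency is enforceable on the fragments, so the decomposition is dependency-preserving.

none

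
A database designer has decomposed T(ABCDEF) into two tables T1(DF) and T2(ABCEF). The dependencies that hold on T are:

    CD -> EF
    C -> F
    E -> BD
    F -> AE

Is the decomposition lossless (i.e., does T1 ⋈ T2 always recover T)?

Common attributes: T1 ∩ T2 = {F}.
Closure of {F}: F → AE applies, adding AE; E → BD applies, adding BD. So (F)⁺ = {ABDEF}.
This closure contains every attribute of T1, so T1 ∩ T2 → T1. The join is lossless.

Yes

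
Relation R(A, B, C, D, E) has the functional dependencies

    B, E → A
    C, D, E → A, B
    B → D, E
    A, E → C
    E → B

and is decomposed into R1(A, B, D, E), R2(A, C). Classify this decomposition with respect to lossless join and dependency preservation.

Lossless test: (A)⁺ = {A}, which is a superkey of neither fragment — lossy.
Dependency preservation: the restricted closure of {A, E} across the fragments never reaches {C}, so A, E → C cannot be enforced without a join — not preserved.

lossy and not dependency-preserving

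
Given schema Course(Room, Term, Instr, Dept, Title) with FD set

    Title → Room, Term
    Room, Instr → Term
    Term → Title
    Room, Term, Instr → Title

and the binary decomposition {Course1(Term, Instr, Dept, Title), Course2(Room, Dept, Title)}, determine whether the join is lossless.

Common attributes: Course1 ∩ Course2 = {Dept, Title}.
Closure of {Dept, Title}: Title → Room, Term applies, adding Room, Term. So (Dept, Title)⁺ = {Room, Term, Dept, Title}.
This closure contains every attribute of Course2, so Course1 ∩ Course2 → Course2. The join is lossless.

Yes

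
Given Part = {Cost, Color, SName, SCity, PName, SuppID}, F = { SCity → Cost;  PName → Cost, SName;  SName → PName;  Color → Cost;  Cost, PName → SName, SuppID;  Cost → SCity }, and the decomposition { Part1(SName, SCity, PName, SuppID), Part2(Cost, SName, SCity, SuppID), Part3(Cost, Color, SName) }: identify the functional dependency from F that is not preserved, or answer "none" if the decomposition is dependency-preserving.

SCity → Cost lies within Part2.
PName → Cost, SName: restricted closure across fragments reaches Cost, SName.
SName → PName lies within Part1.
Color → Cost lies within Part3.
Cost, PName → SName, SuppID: restricted closure across fragments reaches SName, SuppID.
Cost → SCity lies within Part2.
Every dependency is enforceable on the fragments, so the decomposition is dependency-preserving.

none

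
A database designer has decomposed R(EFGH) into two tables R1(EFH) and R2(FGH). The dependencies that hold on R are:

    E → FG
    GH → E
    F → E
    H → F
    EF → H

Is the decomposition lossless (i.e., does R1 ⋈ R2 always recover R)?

Yes

Common attributes: R1 ∩ R2 = {FH}.
Closure of {FH}: F → E applies, adding E; E → FG applies, adding G. So (FH)⁺ = {EFGH}.
This closure contains every attribute of R1, so R1 ∩ R2 → R1. The join is lossless.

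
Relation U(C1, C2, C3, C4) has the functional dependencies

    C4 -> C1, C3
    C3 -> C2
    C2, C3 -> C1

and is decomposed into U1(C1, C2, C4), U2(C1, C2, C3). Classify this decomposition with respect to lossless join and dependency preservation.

Lossless test: (C1, C2)⁺ = {C1, C2}, which is a superkey of neither fragment — lossy.
Dependency preservation: the restricted closure of {C4} across the fragments never reaches {C1, C3}, so C4 → C1, C3 cannot be enforced without a join — not preserved.

lossy and not dependency-preserving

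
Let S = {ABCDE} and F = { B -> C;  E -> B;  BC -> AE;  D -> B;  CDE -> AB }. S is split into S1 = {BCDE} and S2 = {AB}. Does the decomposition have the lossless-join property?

Common attributes: S1 ∩ S2 = {B}.
Closure of {B}: B → C applies, adding C; BC → AE applies, adding AE. So (B)⁺ = {ABCE}.
This closure contains every attribute of S2, so S1 ∩ S2 → S2. The join is lossless.

Yes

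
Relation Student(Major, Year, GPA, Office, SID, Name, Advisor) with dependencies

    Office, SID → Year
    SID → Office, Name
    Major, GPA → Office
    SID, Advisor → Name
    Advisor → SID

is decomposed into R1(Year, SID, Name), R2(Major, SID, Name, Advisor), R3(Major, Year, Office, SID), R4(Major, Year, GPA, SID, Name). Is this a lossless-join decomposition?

Chase test. Columns are Major, Year, GPA, Office, SID, Name, Advisor; row i has aⱼ where attribute j ∈ Ri, else bᵢⱼ.
Initial tableau (one row per fragment):
  row 1: b11 a2 b13 b14 a5 a6 b17
  row 2: a1 b22 b23 b24 a5 a6 a7
  row 3: a1 a2 b33 a4 a5 b36 b37
  row 4: a1 a2 a3 b44 a5 a6 b47
Rows 1 and 2 agree on SID; apply SID→Office, Name and equate their Office, Name entries.
Rows 1 and 3 agree on SID; apply SID→Office, Name and equate their Office, Name entries.
Rows 1 and 4 agree on SID; apply SID→Office, Name and equate their Office, Name entries.
Rows 1 and 2 agree on Office, SID; apply Office, SID→Year and equate their Year entries.
No row becomes fully distinguished — the join is lossy.

No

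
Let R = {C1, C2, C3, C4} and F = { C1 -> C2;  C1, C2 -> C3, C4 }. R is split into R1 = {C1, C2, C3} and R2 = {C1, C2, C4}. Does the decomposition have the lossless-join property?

Yes

Common attributes: R1 ∩ R2 = {C1, C2}.
Closure of {C1, C2}: C1, C2 → C3, C4 applies, adding C3, C4. So (C1, C2)⁺ = {C1, C2, C3, C4}.
This closure contains every attribute of R1, so R1 ∩ R2 → R1. The join is lossless.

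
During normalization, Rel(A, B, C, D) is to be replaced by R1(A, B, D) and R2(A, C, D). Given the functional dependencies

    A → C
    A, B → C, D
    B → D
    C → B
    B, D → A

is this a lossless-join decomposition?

Common attributes: R1 ∩ R2 = {A, D}.
Closure of {A, D}: A → C applies, adding C; C → B applies, adding B. So (A, D)⁺ = {A, B, C, D}.
This closure contains every attribute of R1, so R1 ∩ R2 → R1. The join is lossless.

Yes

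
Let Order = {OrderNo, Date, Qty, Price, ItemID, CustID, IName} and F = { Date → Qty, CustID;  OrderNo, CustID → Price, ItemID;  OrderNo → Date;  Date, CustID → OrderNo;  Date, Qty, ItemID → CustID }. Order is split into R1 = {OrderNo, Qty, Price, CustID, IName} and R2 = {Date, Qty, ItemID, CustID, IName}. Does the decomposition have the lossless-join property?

Common attributes: R1 ∩ R2 = {Qty, CustID, IName}.
No dependency enlarges {Qty, CustID, IName}, so (Qty, CustID, IName)⁺ = {Qty, CustID, IName}.
The closure contains neither all of R1 = {OrderNo, Qty, Price, CustID, IName} nor all of R2 = {Date, Qty, ItemID, CustID, IName}, so the common attributes are not a superkey of either fragment. The join is lossy.

No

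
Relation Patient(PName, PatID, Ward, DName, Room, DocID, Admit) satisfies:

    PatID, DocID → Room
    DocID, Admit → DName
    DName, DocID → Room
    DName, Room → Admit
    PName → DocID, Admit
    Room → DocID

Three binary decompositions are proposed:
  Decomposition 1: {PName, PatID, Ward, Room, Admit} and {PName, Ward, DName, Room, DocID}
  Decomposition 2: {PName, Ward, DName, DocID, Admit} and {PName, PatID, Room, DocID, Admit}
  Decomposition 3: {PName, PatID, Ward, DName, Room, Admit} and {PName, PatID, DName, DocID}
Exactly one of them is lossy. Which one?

Decomposition 1: common = {PName, Ward, Room}, closure = {PName, Ward, DName, Room, DocID, Admit} → lossless.
Decomposition 2: common = {PName, DocID, Admit}, closure = {PName, DName, Room, DocID, Admit} → lossy.
Decomposition 3: common = {PName, PatID, DName}, closure = {PName, PatID, DName, Room, DocID, Admit} → lossless.

Decomposition 2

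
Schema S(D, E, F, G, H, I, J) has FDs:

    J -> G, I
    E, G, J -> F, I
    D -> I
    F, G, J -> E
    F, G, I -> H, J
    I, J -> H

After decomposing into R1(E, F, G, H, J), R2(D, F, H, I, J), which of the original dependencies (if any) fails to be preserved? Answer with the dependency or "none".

F, G, I -> H, J

Check F, G, I → H, J: no single fragment contains all of {F, G, H, I, J}, and the restricted closure of {F, G, I} across the fragments never reaches {H, J}.
J → G, I is preserved.
E, G, J → F, I is preserved.
D → I is preserved.
F, G, J → E is preserved.
I, J → H is preserved.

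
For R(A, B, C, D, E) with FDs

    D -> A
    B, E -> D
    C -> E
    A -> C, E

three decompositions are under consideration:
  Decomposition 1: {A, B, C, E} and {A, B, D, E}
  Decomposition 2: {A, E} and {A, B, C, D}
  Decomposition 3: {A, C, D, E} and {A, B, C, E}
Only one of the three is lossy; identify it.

Decomposition 1: common = {A, B, E}, closure = {A, B, C, D, E} → lossless.
Decomposition 2: common = {A}, closure = {A, C, E} → lossless.
Decomposition 3: common = {A, C, E}, closure = {A, C, E} → lossy.

Decomposition 3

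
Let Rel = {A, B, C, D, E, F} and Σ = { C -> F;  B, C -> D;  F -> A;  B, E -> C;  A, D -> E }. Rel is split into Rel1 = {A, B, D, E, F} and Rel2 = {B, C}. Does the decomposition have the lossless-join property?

No

Common attributes: Rel1 ∩ Rel2 = {B}.
No dependency enlarges {B}, so (B)⁺ = {B}.
The closure contains neither all of Rel1 = {A, B, D, E, F} nor all of Rel2 = {B, C}, so the common attributes are not a superkey of either fragment. The join is lossy.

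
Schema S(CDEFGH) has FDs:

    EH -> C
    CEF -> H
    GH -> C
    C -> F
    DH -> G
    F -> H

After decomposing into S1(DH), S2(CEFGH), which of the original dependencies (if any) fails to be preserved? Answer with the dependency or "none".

Check DH → G: no single fragment contains all of {DGH}, and the restricted closure of {DH} across the fragments never reaches {G}.
EH → C is preserved.
CEF → H is preserved.
GH → C is preserved.
C → F is preserved.
F → H is preserved.

DH -> G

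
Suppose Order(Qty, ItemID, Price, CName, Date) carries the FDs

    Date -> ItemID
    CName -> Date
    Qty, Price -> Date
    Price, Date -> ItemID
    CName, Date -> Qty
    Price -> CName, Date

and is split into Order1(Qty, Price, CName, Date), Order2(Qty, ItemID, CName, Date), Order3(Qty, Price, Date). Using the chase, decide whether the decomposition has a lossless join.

Yes

Chase test. Columns are Qty, ItemID, Price, CName, Date; row i has aⱼ where attribute j ∈ Orderi, else bᵢⱼ.
Initial tableau (one row per fragment):
  row 1: a1 b12 a3 a4 a5
  row 2: a1 a2 b23 a4 a5
  row 3: a1 b32 a3 b34 a5
Rows 1 and 2 agree on Date; apply Date→ItemID and equate their ItemID entries.
Rows 1 and 3 agree on Date; apply Date→ItemID and equate their ItemID entries.
Rows 1 and 3 agree on Price; apply Price→CName, Date and equate their CName, Date entries.
Row 1 is now all distinguished symbols — the join is lossless.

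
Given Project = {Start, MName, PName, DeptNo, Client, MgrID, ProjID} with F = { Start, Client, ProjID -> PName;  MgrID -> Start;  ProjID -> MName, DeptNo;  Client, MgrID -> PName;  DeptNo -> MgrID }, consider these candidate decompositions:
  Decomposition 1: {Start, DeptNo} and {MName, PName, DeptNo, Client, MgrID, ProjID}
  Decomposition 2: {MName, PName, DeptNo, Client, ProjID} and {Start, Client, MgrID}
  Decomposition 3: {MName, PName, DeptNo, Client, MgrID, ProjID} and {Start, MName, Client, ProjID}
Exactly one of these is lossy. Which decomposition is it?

Decomposition 2

Decomposition 1: common = {DeptNo}, closure = {Start, DeptNo, MgrID} → lossless.
Decomposition 2: common = {Client}, closure = {Client} → lossy.
Decomposition 3: common = {MName, Client, ProjID}, closure = {Start, MName, PName, DeptNo, Client, MgrID, ProjID} → lossless.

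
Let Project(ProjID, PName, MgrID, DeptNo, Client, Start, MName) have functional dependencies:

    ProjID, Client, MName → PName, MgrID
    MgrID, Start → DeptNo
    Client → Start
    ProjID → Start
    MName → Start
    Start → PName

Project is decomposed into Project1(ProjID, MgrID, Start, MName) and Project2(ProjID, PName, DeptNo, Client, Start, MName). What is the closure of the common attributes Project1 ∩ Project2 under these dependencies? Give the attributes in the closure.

ProjID, PName, Start, MName

Project1 ∩ Project2 = {ProjID, Start, MName}.
Start → PName applies, adding PName
Closure: {ProjID, PName, Start, MName}.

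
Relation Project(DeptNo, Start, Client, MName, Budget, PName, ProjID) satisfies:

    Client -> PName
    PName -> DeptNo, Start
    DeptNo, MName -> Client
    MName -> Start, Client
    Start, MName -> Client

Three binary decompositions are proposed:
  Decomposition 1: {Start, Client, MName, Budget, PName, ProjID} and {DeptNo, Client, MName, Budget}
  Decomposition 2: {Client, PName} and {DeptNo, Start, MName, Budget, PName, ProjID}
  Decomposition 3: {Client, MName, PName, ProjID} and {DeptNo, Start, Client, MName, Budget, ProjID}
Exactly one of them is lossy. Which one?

Decomposition 2

Decomposition 1: common = {Client, MName, Budget}, closure = {DeptNo, Start, Client, MName, Budget, PName} → lossless.
Decomposition 2: common = {PName}, closure = {DeptNo, Start, PName} → lossy.
Decomposition 3: common = {Client, MName, ProjID}, closure = {DeptNo, Start, Client, MName, PName, ProjID} → lossless.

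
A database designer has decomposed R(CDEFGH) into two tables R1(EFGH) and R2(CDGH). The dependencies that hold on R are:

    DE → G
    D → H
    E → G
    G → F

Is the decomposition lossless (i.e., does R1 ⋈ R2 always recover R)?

No

Common attributes: R1 ∩ R2 = {GH}.
Closure of {GH}: G → F applies, adding F. So (GH)⁺ = {FGH}.
The closure contains neither all of R1 = {EFGH} nor all of R2 = {CDGH}, so the common attributes are not a superkey of either fragment. The join is lossy.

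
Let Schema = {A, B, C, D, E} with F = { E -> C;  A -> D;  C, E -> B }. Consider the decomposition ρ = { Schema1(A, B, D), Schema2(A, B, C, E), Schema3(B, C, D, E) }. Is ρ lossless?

Yes

Chase test. Columns are A, B, C, D, E; row i has aⱼ where attribute j ∈ Schemai, else bᵢⱼ.
Initial tableau (one row per fragment):
  row 1: a1 a2 b13 a4 b15
  row 2: a1 a2 a3 b24 a5
  row 3: b31 a2 a3 a4 a5
Rows 1 and 2 agree on A; apply A→D and equate their D entries.
Row 2 is now all distinguished symbols — the join is lossless.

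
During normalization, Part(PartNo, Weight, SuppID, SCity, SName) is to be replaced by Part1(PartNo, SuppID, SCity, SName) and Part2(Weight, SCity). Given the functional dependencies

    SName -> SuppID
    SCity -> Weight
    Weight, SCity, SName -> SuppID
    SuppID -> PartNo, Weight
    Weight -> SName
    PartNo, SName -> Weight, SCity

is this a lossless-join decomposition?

Common attributes: Part1 ∩ Part2 = {SCity}.
Closure of {SCity}: SCity → Weight applies, adding Weight; Weight → SName applies, adding SName; SName → SuppID applies, adding SuppID; SuppID → PartNo, Weight applies, adding PartNo. So (SCity)⁺ = {PartNo, Weight, SuppID, SCity, SName}.
This closure contains every attribute of Part1, so Part1 ∩ Part2 → Part1. The join is lossless.

Yes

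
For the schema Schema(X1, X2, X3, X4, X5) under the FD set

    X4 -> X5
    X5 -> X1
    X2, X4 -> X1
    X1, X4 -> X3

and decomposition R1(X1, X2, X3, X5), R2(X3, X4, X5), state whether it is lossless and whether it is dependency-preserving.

Lossless test: (X3, X5)⁺ = {X1, X3, X5}, which is a superkey of neither fragment — lossy.
Dependency preservation: X2, X4 → X1; X1, X4 → X3 are not contained in any single fragment, but the restricted closure of each left-hand side across the fragments still reaches the right-hand side; the remaining FDs each lie inside some fragment. All dependencies are preserved.

lossy but dependency-preserving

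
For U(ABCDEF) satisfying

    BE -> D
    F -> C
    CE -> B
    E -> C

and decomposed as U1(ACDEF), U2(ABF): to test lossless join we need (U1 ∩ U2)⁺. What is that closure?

U1 ∩ U2 = {AF}.
F → C applies, adding C
Closure: {ACF}.

ACF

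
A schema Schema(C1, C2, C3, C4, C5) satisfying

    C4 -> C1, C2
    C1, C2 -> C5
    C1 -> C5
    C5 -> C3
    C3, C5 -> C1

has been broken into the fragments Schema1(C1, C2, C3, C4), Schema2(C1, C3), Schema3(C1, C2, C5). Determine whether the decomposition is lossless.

Chase test. Columns are C1, C2, C3, C4, C5; row i has aⱼ where attribute j ∈ Schemai, else bᵢⱼ.
Initial tableau (one row per fragment):
  row 1: a1 a2 a3 a4 b15
  row 2: a1 b22 a3 b24 b25
  row 3: a1 a2 b33 b34 a5
Rows 1 and 3 agree on C1, C2; apply C1, C2→C5 and equate their C5 entries.
Rows 1 and 2 agree on C1; apply C1→C5 and equate their C5 entries.
Rows 1 and 3 agree on C5; apply C5→C3 and equate their C3 entries.
Row 1 is now all distinguished symbols — the join is lossless.

Yes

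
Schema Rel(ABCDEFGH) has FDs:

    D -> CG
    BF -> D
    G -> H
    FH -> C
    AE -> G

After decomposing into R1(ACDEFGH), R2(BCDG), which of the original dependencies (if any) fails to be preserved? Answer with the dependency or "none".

BF -> D

Check BF → D: no single fragment contains all of {BDF}, and the restricted closure of {BF} across the fragments never reaches {D}.
D → CG is preserved.
G → H is preserved.
FH → C is preserved.
AE → G is preserved.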